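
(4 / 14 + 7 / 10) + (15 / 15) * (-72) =-4971 / 70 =-71.01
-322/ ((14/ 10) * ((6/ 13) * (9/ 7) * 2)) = -10465/ 54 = -193.80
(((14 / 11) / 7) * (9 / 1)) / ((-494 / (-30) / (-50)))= -13500 / 2717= -4.97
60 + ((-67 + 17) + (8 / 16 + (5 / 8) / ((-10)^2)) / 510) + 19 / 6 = 1074481 / 81600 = 13.17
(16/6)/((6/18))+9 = 17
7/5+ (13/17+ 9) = 11.16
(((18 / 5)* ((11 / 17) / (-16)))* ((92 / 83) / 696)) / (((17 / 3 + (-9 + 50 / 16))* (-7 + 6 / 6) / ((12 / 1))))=-2277 / 1022975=-0.00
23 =23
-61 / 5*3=-183 / 5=-36.60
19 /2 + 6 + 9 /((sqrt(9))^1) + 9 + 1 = 57 /2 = 28.50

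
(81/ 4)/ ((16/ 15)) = 1215/ 64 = 18.98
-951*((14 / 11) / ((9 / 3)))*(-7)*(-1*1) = -31066 / 11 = -2824.18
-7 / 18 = -0.39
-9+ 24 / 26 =-105 / 13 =-8.08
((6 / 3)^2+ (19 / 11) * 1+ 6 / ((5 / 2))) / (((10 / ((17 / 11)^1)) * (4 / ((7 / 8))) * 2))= 53193 / 387200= 0.14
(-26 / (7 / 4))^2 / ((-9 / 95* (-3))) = 1027520 / 1323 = 776.66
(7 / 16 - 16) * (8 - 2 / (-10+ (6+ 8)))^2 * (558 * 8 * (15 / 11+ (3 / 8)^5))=-7724718428175 / 1441792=-5357720.41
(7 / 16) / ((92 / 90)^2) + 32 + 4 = 36.42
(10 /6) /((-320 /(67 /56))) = -67 /10752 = -0.01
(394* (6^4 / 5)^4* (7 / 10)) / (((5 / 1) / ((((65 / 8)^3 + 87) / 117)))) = 269458882787509632 / 203125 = 1326566807569.28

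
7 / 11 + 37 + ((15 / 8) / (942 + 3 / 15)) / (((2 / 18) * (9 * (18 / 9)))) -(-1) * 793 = 688711337 / 829136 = 830.64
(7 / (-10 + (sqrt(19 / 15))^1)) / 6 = -175 / 1481 - 7*sqrt(285) / 8886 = -0.13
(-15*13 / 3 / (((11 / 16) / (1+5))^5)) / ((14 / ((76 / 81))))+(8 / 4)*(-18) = -248678925972 / 1127357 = -220585.78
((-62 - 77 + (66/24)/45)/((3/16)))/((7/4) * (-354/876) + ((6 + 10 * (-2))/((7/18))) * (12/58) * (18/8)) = 1694209696/39933135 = 42.43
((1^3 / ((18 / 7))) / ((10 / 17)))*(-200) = -1190 / 9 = -132.22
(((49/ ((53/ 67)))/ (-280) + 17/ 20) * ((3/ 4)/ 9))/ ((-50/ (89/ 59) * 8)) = -118637/ 600384000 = -0.00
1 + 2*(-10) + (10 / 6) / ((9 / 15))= -16.22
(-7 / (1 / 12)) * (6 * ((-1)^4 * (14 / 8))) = -882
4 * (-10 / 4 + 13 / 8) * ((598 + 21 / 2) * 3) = -25557 / 4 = -6389.25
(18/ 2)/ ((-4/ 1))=-9/ 4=-2.25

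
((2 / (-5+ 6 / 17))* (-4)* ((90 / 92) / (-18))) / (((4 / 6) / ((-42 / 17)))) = 630 / 1817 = 0.35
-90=-90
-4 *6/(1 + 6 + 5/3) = -36/13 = -2.77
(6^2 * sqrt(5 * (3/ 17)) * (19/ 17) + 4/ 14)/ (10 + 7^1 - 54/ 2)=-342 * sqrt(255)/ 1445 - 1/ 35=-3.81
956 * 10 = 9560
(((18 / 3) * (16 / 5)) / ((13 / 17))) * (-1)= -1632 / 65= -25.11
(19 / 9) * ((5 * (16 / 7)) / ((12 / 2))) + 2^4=3784 / 189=20.02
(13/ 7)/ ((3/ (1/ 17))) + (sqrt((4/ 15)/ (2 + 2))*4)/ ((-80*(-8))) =sqrt(15)/ 2400 + 13/ 357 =0.04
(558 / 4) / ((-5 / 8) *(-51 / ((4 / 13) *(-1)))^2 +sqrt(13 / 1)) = -3018824640 / 371578648541 - 2285568 *sqrt(13) / 4830522431033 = -0.01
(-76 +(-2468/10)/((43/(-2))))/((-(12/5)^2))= 1445/129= 11.20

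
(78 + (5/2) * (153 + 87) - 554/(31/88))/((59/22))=-610148/1829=-333.60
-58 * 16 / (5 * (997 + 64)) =-928 / 5305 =-0.17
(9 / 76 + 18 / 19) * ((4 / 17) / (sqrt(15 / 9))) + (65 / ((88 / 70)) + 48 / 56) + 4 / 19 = 52.97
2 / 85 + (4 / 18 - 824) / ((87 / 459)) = -10713172 / 2465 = -4346.11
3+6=9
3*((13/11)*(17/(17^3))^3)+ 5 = 1327566334/265513259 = 5.00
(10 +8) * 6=108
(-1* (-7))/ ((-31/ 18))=-126/ 31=-4.06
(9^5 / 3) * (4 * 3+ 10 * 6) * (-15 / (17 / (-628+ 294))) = 7100051760 / 17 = 417650103.53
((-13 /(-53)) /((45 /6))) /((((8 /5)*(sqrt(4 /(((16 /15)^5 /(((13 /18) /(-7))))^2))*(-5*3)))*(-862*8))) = 114688 /86732015625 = 0.00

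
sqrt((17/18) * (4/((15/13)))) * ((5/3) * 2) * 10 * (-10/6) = -100 * sqrt(6630)/81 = -100.52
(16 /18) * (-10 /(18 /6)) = -80 /27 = -2.96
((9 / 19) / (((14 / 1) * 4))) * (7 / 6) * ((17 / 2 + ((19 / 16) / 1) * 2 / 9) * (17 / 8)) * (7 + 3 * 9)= 182359 / 29184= 6.25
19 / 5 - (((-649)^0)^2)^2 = 14 / 5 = 2.80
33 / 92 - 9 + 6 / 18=-2293 / 276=-8.31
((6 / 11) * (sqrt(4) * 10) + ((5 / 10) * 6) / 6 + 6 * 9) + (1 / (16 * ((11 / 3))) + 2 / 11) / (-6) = 69037 / 1056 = 65.38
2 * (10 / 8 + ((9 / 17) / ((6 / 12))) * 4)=373 / 34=10.97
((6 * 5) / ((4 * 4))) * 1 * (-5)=-75 / 8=-9.38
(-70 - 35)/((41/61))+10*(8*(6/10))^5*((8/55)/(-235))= -56963871969/331203125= -171.99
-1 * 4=-4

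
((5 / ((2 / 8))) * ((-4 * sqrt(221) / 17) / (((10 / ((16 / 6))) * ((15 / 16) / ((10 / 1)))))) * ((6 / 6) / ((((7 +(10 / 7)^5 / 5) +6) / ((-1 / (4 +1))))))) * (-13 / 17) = -447469568 * sqrt(221) / 3101575455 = -2.14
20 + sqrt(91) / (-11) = 20 - sqrt(91) / 11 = 19.13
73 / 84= 0.87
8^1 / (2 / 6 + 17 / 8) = 192 / 59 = 3.25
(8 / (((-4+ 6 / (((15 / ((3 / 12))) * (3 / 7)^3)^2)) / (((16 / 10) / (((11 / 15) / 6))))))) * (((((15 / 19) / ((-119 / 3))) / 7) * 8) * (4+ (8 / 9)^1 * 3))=1209323520000 / 284117773247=4.26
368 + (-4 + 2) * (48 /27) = 3280 /9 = 364.44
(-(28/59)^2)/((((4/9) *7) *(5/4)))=-0.06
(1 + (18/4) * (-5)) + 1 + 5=-15.50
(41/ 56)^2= 1681/ 3136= 0.54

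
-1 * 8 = -8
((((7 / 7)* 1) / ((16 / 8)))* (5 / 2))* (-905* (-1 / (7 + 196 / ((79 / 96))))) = 4.61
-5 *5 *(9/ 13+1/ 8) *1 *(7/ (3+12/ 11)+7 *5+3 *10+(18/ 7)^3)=-274576775/ 160524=-1710.50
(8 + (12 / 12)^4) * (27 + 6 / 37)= 244.46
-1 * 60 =-60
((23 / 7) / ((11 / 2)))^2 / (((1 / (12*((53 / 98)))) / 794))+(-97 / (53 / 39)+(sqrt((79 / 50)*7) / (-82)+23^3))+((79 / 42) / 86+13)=110816518610969 / 7945168308 - sqrt(1106) / 820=13947.62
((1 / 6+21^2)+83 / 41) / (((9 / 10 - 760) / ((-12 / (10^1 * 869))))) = 218050 / 270459739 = 0.00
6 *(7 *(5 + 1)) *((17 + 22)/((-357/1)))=-468/17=-27.53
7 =7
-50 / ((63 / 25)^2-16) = 31250 / 6031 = 5.18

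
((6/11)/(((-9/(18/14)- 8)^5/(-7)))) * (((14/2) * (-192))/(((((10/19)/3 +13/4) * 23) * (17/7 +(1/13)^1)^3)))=-295399832/54167033559375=-0.00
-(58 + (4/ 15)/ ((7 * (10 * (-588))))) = -8952299/ 154350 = -58.00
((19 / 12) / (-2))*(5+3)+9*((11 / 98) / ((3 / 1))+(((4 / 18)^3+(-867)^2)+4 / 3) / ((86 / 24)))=214808364031 / 113778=1887960.45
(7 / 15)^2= 49 / 225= 0.22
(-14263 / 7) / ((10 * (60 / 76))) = -270997 / 1050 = -258.09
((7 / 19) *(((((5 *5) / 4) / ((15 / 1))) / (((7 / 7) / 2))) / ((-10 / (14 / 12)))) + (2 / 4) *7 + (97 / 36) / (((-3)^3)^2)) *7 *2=24208919 / 498636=48.55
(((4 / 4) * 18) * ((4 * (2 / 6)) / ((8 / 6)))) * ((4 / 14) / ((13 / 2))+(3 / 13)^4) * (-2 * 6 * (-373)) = 753713640 / 199927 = 3769.94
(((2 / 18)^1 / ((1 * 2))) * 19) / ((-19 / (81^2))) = -729 / 2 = -364.50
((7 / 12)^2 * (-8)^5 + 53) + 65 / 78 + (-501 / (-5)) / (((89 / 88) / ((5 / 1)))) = -16982831 / 1602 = -10601.02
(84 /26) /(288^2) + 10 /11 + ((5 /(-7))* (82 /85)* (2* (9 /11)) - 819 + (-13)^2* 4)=-143.22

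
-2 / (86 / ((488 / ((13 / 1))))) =-488 / 559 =-0.87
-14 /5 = -2.80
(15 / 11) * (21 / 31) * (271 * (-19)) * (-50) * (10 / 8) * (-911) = -184697848125 / 682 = -270817959.13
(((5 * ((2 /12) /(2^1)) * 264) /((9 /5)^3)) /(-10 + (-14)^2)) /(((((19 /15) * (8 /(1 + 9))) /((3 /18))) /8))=171875 /1288143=0.13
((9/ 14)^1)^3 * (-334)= -121743/ 1372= -88.73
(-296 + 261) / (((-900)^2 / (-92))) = 161 / 40500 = 0.00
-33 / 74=-0.45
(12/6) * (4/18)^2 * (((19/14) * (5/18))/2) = 95/5103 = 0.02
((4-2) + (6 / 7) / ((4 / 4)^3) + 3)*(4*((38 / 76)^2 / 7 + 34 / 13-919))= -13675591 / 637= -21468.75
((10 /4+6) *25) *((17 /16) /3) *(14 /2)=50575 /96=526.82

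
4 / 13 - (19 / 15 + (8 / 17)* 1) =-4739 / 3315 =-1.43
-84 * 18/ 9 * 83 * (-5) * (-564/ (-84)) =468120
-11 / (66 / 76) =-38 / 3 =-12.67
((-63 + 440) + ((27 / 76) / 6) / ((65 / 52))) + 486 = 163979 / 190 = 863.05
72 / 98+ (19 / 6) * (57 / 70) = 3247 / 980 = 3.31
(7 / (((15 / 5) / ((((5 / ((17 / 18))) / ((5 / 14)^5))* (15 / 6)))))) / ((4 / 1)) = 2823576 / 2125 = 1328.74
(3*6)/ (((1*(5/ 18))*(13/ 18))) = 5832/ 65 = 89.72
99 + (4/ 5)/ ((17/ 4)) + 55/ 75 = 5096/ 51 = 99.92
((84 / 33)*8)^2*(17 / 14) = 60928 / 121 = 503.54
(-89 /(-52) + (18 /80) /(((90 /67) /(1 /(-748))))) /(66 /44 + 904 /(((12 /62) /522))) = 0.00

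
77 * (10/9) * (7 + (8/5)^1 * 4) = 10318/9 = 1146.44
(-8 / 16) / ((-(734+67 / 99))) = 99 / 145466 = 0.00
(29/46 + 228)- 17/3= 30769/138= 222.96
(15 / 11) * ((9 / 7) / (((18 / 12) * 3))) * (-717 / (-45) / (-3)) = -478 / 231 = -2.07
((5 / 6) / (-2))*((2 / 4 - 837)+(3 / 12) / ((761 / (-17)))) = 348.54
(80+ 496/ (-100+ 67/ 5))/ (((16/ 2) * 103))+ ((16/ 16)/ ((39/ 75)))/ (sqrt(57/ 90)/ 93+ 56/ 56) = 302861472510/ 150426316937-2325 * sqrt(570)/ 3372863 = 2.00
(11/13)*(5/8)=55/104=0.53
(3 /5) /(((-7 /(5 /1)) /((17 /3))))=-17 /7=-2.43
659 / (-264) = -659 / 264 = -2.50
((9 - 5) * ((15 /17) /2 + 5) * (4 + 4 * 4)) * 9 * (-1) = -3917.65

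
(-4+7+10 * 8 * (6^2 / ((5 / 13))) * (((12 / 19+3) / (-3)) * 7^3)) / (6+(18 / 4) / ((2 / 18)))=-39381850 / 589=-66862.22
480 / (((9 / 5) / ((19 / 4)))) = 3800 / 3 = 1266.67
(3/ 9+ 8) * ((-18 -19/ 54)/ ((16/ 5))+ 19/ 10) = -82835/ 2592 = -31.96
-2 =-2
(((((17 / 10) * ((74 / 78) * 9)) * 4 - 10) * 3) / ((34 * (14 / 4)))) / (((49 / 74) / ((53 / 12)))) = 3063082 / 379015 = 8.08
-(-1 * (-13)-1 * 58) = 45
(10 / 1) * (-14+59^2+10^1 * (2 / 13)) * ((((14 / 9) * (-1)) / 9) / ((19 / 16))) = -101003840 / 20007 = -5048.43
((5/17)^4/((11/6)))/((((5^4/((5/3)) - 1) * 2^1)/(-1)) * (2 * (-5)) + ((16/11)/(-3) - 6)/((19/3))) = 35625/65276088113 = 0.00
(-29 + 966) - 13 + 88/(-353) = 326084/353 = 923.75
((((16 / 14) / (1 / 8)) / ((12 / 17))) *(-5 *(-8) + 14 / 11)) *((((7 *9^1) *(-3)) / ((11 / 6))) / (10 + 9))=-6668352 / 2299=-2900.54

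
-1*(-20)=20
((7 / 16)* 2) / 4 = 7 / 32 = 0.22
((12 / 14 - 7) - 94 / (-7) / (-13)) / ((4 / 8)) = -1306 / 91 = -14.35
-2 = -2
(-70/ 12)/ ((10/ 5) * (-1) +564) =-35/ 3372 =-0.01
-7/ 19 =-0.37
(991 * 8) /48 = 991 /6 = 165.17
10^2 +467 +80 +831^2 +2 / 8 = 2764833 / 4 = 691208.25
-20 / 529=-0.04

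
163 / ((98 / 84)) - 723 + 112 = -3299 / 7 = -471.29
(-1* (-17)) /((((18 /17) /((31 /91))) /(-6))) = -8959 /273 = -32.82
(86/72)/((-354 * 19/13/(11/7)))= -6149/1694952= -0.00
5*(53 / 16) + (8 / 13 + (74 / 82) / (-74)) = 146389 / 8528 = 17.17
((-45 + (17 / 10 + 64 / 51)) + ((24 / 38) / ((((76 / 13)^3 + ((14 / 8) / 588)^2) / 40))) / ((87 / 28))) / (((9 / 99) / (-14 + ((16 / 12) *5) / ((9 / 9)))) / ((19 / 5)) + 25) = -70781756812508371729 / 42122082011952117225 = -1.68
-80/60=-4/3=-1.33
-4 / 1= -4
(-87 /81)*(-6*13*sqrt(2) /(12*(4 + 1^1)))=377*sqrt(2) /270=1.97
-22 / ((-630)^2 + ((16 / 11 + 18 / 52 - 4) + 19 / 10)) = -7865 / 141891643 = -0.00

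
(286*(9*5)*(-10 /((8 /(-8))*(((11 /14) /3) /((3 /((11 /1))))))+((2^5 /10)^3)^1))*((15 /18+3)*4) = 8521382.57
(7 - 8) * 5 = -5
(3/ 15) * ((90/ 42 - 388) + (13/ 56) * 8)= -384/ 5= -76.80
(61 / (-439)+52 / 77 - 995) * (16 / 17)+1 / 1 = -537279013 / 574651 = -934.97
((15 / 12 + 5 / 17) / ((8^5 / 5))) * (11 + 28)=20475 / 2228224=0.01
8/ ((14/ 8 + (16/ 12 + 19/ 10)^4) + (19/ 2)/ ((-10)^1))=0.07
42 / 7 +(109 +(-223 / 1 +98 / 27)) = -2818 / 27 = -104.37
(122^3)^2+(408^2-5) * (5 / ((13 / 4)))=42864954797532 / 13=3297304215194.77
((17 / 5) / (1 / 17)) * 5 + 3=292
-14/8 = -7/4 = -1.75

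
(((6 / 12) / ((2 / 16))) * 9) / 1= 36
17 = 17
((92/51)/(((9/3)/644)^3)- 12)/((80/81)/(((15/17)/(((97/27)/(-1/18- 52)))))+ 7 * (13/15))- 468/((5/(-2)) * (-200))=129511137737766951/43469087125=2979384.81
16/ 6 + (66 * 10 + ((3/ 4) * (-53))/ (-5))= 40237/ 60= 670.62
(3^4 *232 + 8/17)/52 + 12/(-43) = 3431672/9503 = 361.11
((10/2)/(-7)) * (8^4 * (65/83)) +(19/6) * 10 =-3938405/1743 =-2259.56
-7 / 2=-3.50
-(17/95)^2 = -0.03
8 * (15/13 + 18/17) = 3912/221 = 17.70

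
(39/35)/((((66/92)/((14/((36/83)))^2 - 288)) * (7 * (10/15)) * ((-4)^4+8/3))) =73030451/75287520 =0.97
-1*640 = -640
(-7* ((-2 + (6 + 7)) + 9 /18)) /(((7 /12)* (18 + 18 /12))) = -92 /13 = -7.08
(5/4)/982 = 5/3928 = 0.00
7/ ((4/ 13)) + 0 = 91/ 4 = 22.75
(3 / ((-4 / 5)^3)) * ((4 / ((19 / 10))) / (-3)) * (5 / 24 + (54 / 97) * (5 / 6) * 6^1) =4353125 / 353856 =12.30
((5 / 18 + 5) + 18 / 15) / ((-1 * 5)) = -583 / 450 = -1.30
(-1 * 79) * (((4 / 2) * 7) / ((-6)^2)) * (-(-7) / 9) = -23.90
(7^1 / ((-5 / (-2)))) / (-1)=-2.80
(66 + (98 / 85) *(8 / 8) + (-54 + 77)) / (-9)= -7663 / 765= -10.02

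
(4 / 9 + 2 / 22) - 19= -1828 / 99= -18.46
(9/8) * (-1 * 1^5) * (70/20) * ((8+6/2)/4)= -693/64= -10.83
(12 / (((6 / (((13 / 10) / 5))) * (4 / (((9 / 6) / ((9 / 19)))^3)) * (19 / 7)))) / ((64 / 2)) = 32851 / 691200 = 0.05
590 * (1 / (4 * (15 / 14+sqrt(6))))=-10325 / 317+28910 * sqrt(6) / 951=41.89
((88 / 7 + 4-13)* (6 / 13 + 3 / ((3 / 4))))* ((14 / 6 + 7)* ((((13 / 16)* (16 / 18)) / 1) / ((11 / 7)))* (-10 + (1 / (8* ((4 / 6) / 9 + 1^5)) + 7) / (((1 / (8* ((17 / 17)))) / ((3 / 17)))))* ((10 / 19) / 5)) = 32200 / 95931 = 0.34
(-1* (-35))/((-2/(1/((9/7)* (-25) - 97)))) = 245/1808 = 0.14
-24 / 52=-6 / 13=-0.46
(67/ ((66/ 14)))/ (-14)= -67/ 66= -1.02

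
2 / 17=0.12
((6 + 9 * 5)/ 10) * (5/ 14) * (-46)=-1173/ 14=-83.79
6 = 6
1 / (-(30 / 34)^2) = -289 / 225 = -1.28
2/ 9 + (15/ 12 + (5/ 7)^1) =551/ 252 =2.19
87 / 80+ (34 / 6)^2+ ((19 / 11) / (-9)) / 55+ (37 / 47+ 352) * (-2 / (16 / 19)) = -3294852637 / 4094640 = -804.67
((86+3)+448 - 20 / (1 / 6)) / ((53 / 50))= 20850 / 53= 393.40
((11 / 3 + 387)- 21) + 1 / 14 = 15529 / 42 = 369.74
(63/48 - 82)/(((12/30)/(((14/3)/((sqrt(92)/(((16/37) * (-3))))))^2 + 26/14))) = -3209032245/7053088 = -454.98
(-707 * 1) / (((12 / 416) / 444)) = -10882144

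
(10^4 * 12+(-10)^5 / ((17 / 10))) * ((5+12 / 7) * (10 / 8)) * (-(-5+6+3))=-244400000 / 119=-2053781.51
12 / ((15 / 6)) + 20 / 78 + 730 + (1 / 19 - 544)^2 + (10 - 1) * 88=20935881011 / 70395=297405.80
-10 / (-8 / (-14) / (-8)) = 140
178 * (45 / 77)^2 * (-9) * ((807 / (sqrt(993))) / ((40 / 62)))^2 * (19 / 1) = -257170019803857 / 15699992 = -16380264.39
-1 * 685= -685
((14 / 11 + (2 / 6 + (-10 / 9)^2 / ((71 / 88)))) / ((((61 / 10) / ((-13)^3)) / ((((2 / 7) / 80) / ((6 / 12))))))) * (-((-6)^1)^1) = -62269571 / 1286307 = -48.41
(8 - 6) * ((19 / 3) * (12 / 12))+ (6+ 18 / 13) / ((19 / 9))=11978 / 741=16.16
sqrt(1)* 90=90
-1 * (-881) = 881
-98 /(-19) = 98 /19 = 5.16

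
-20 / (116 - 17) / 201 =-20 / 19899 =-0.00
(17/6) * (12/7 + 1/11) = 2363/462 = 5.11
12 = 12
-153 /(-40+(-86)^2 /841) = 14297 /2916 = 4.90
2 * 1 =2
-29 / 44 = -0.66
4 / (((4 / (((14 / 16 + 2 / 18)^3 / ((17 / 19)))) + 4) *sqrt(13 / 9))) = 20400927 *sqrt(13) / 170891825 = 0.43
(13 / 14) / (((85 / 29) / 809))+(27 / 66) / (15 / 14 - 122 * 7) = 40061060573 / 156307690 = 256.30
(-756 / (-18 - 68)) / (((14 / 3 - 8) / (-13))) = 7371 / 215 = 34.28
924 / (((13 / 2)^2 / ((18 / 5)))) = 66528 / 845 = 78.73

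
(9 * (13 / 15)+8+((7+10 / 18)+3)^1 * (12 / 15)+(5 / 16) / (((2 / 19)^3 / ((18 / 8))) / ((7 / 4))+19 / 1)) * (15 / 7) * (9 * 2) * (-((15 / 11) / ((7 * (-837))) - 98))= 301941642068441159 / 3292482116616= 91706.39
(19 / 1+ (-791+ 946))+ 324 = 498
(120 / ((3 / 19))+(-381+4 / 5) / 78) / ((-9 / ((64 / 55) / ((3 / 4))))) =-37695872 / 289575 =-130.18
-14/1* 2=-28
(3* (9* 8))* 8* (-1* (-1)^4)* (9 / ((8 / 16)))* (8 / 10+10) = -1679616 / 5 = -335923.20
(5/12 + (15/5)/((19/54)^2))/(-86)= -106781/372552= -0.29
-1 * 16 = -16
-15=-15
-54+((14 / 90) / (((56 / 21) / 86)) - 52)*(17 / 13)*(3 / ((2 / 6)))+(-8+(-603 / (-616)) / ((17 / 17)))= -24583711 / 40040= -613.98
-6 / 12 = -1 / 2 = -0.50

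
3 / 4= 0.75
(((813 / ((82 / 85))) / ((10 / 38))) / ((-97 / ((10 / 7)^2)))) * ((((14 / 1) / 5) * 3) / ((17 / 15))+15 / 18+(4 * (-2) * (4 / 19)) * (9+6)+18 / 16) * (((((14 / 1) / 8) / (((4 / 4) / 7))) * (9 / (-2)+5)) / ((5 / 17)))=2837981105 / 127264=22299.95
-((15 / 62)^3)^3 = -38443359375 / 13537086546263552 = -0.00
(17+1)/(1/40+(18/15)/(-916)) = 164880/217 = 759.82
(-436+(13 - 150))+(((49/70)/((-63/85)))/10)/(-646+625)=-2165923/3780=-573.00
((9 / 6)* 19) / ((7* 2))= 2.04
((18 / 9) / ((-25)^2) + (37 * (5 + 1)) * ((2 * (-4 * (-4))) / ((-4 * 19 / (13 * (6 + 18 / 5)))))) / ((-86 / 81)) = 5610382461 / 510625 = 10987.29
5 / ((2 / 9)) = 45 / 2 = 22.50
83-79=4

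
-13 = -13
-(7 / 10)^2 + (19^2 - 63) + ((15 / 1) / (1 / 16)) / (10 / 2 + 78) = 2493333 / 8300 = 300.40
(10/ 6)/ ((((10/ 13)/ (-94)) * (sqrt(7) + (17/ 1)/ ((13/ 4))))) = -540124/ 10323 + 103259 * sqrt(7)/ 10323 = -25.86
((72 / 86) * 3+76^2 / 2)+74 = 127474 / 43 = 2964.51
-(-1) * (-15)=-15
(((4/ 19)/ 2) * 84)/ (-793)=-168/ 15067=-0.01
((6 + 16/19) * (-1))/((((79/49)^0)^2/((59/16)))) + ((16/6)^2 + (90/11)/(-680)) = -4638247/255816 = -18.13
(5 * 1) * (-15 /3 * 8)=-200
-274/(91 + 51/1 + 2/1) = -137/72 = -1.90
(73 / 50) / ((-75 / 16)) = -584 / 1875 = -0.31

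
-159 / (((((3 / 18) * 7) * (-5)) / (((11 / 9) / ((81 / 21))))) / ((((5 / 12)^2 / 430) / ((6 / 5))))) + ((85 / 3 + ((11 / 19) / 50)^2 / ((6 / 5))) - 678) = -29407069247309 / 45265068000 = -649.66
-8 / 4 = -2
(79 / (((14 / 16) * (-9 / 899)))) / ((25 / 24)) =-4545344 / 525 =-8657.80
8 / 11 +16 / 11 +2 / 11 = 26 / 11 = 2.36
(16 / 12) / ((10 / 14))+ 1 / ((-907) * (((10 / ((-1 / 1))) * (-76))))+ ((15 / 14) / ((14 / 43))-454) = -448.84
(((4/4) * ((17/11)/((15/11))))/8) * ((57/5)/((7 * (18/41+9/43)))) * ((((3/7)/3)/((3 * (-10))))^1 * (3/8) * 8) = -569449/112014000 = -0.01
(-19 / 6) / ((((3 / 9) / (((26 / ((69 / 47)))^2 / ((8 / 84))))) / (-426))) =7050540406 / 529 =13328053.70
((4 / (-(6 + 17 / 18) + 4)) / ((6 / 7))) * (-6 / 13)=504 / 689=0.73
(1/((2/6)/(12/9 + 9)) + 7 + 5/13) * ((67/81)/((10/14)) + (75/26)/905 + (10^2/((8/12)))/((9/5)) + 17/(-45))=3228.79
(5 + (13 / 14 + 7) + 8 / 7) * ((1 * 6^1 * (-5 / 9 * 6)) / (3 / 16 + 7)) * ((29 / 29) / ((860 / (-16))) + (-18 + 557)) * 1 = -730513824 / 34615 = -21103.97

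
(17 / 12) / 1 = 17 / 12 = 1.42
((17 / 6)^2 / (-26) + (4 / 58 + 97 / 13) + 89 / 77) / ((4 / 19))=25591385 / 643104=39.79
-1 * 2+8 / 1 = 6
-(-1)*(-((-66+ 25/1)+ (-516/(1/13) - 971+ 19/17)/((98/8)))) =667.77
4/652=1/163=0.01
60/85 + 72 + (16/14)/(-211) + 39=2804687/25109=111.70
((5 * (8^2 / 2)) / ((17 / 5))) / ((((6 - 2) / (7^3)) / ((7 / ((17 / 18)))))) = 8643600 / 289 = 29908.65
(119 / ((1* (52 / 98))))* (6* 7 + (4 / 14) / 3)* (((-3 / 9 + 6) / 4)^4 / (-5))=-1182740881 / 155520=-7605.07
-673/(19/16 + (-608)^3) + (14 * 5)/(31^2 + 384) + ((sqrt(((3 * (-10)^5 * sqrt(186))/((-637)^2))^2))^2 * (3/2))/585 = 92506752314568355719586/295791738421321766441363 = 0.31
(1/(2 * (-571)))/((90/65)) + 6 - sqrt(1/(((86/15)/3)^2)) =4840379/883908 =5.48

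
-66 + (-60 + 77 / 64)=-124.80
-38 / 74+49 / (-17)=-2136 / 629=-3.40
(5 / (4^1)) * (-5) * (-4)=25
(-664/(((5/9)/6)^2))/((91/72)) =-139408128/2275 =-61278.30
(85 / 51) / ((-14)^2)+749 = 440417 / 588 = 749.01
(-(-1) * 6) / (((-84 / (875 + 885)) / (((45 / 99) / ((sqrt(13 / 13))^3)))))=-400 / 7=-57.14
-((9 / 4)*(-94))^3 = 75686967 / 8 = 9460870.88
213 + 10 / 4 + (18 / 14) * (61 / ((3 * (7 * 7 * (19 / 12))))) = 2813219 / 13034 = 215.84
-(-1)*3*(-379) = -1137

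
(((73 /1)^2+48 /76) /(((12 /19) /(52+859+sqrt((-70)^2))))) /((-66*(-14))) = 11037667 /1232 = 8959.15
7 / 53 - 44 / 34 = -1047 / 901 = -1.16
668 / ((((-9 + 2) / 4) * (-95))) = 2672 / 665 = 4.02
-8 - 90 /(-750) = -197 /25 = -7.88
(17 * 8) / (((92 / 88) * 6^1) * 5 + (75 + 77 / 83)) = 124168 / 97957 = 1.27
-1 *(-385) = 385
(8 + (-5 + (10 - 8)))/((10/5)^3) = 5/8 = 0.62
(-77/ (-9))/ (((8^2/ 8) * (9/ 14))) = 539/ 324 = 1.66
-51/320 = -0.16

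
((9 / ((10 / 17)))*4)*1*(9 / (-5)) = -2754 / 25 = -110.16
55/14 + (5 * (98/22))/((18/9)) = 1160/77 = 15.06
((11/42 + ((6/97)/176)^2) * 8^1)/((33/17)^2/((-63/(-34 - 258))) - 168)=-115816263613/8320951971552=-0.01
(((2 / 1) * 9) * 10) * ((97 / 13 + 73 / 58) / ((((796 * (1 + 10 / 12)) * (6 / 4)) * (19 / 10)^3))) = 591750000 / 5660410327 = 0.10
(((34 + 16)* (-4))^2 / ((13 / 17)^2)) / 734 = 5780000 / 62023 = 93.19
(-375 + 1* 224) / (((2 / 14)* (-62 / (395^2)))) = 164918425 / 62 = 2659974.60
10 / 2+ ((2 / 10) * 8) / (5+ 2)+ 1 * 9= 498 / 35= 14.23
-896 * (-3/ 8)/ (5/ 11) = 3696/ 5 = 739.20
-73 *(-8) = 584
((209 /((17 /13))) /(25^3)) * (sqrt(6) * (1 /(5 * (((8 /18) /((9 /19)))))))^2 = 2814669 /1009375000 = 0.00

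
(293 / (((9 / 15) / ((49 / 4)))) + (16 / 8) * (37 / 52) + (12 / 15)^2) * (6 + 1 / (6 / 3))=23338171 / 600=38896.95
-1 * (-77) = 77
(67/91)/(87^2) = 67/688779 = 0.00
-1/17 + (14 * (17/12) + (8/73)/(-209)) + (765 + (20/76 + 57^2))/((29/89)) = 556880078851/45130206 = 12339.41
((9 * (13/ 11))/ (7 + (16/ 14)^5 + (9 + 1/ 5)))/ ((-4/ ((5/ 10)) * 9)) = -1092455/ 134218216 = -0.01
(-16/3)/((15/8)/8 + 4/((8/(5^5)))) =-1024/300045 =-0.00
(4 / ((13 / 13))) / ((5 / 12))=48 / 5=9.60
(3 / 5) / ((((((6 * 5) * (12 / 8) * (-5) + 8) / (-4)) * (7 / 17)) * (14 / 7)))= 102 / 7595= 0.01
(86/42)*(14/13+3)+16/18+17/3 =12206/819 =14.90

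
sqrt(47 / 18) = sqrt(94) / 6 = 1.62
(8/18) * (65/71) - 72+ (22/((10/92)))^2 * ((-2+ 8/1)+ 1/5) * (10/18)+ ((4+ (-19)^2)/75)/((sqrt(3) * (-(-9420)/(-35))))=2252997244/15975 - 511 * sqrt(3)/84780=141032.68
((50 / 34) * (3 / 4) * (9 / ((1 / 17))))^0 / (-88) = -1 / 88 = -0.01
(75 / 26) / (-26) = -75 / 676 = -0.11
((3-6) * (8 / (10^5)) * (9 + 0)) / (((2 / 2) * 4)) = -27 / 50000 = -0.00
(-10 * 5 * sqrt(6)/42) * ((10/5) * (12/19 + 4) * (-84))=17600 * sqrt(6)/19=2269.00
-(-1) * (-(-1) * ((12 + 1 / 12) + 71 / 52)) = 13.45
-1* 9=-9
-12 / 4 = -3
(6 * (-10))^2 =3600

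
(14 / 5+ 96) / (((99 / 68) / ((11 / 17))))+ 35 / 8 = 17383 / 360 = 48.29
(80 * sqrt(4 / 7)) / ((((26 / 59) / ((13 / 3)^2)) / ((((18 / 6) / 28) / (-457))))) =-15340 * sqrt(7) / 67179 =-0.60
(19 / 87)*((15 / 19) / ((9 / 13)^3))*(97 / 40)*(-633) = -44965999 / 56376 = -797.61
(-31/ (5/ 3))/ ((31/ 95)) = -57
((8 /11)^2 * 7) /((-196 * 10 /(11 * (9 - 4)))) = -0.10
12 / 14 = 6 / 7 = 0.86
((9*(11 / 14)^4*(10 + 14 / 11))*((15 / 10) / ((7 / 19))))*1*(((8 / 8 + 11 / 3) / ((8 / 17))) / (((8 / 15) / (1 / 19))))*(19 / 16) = 182.95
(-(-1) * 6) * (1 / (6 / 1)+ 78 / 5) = 473 / 5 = 94.60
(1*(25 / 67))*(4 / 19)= 100 / 1273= 0.08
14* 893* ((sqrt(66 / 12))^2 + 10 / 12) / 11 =237538 / 33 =7198.12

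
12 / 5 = 2.40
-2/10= -1/5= -0.20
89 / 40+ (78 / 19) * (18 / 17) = 84907 / 12920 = 6.57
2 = 2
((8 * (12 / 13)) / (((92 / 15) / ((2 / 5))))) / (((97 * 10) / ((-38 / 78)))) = -456 / 1885195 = -0.00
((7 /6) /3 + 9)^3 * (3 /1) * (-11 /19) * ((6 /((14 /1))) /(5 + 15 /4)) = -53094899 /754110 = -70.41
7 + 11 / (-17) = 6.35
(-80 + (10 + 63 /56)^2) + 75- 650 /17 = 87617 /1088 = 80.53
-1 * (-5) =5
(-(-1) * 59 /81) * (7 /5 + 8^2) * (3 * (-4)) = -25724 /45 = -571.64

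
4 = 4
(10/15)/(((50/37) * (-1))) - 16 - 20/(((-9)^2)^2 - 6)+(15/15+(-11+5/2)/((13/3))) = -4958923/284050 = -17.46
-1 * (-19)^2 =-361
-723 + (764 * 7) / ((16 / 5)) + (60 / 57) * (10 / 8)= 72167 / 76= 949.57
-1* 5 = -5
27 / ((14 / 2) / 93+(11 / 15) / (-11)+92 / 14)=87885 / 21418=4.10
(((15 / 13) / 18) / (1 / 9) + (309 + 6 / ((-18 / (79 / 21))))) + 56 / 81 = 4555489 / 14742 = 309.01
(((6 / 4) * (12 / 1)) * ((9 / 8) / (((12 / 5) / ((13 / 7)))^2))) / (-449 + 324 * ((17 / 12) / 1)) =7605 / 6272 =1.21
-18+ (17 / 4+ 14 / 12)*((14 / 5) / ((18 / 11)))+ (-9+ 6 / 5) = -8927 / 540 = -16.53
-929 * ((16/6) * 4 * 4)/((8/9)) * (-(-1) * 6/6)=-44592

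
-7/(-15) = 7/15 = 0.47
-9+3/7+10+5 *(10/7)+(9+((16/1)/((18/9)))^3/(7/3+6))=13827/175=79.01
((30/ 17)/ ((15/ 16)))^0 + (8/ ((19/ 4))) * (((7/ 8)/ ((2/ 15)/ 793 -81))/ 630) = 54917515/ 54919101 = 1.00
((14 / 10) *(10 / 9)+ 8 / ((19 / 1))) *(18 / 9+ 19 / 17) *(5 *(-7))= -215.68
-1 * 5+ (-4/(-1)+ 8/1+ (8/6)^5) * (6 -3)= 3535/81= 43.64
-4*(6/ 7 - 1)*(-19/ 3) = -76/ 21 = -3.62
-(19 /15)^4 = -130321 /50625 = -2.57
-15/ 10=-1.50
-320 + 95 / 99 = -31585 / 99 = -319.04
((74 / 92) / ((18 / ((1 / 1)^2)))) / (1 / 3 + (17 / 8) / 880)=0.13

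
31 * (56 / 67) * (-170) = -295120 / 67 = -4404.78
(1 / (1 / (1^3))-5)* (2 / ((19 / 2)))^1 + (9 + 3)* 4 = 896 / 19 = 47.16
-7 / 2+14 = 21 / 2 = 10.50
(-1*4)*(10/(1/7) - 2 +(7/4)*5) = -307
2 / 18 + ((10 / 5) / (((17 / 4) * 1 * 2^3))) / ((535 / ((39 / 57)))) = 172922 / 1555245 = 0.11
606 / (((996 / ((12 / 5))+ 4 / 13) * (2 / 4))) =15756 / 5399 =2.92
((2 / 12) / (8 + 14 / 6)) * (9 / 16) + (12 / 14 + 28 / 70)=43963 / 34720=1.27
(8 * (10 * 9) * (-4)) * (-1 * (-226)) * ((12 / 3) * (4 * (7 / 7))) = -10414080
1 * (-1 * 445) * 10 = -4450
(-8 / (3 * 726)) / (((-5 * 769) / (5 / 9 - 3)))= -8 / 3425895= -0.00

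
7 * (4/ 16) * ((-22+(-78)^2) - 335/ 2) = 82523/ 8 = 10315.38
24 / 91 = 0.26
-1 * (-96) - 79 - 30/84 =233/14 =16.64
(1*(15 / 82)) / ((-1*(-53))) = 15 / 4346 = 0.00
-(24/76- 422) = 8012/19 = 421.68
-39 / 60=-0.65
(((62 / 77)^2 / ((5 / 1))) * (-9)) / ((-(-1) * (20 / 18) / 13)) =-2023866 / 148225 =-13.65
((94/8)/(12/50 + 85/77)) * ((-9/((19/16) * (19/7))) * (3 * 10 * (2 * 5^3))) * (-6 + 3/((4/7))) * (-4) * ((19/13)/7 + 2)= -14730234750000/12140791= -1213284.60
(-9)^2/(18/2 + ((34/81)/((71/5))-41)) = -465831/183862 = -2.53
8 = 8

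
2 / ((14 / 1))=1 / 7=0.14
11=11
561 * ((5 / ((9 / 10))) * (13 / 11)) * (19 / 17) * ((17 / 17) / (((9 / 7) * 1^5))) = 3201.85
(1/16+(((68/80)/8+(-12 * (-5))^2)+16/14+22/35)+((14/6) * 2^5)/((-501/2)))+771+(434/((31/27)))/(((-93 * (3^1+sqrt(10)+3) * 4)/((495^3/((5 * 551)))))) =-2224346603910593/373795138080+1528220925 * sqrt(10)/888212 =-509.83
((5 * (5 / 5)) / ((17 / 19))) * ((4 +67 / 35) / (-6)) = -1311 / 238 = -5.51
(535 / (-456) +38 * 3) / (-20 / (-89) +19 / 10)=22894805 / 431148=53.10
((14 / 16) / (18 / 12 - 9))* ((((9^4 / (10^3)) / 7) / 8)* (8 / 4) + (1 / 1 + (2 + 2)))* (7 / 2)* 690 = -23596321 / 16000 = -1474.77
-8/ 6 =-4/ 3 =-1.33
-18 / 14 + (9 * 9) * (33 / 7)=2664 / 7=380.57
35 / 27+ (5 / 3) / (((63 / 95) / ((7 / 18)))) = 1105 / 486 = 2.27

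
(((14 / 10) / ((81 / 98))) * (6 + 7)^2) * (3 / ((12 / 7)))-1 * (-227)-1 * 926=-160421 / 810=-198.05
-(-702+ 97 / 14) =9731 / 14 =695.07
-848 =-848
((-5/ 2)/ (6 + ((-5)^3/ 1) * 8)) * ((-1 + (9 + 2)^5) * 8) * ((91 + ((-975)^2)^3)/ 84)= 345882374700347937029500/ 10437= 33140018654819194886.41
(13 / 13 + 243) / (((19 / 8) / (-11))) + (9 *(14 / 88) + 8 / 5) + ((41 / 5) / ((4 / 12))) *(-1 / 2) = -4762581 / 4180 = -1139.37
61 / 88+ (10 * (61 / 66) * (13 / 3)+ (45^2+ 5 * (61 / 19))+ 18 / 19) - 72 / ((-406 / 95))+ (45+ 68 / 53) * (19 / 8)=9413772173 / 4260564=2209.51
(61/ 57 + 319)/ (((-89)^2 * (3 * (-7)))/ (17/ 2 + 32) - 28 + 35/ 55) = -1806156/ 23331259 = -0.08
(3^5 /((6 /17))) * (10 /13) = 6885 /13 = 529.62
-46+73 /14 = -571 /14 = -40.79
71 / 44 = 1.61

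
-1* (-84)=84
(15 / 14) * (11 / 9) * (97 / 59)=5335 / 2478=2.15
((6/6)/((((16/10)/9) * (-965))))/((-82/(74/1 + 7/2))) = 1395/253216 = 0.01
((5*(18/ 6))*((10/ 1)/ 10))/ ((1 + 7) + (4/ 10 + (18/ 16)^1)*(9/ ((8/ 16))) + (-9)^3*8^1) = -300/ 115931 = -0.00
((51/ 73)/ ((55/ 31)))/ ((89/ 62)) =98022/ 357335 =0.27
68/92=17/23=0.74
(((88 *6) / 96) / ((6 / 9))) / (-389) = -33 / 1556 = -0.02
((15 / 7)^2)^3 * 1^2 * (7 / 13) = 52.13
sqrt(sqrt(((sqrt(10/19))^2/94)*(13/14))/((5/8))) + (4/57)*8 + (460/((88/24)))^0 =2*26^(1/4)*31255^(3/4)/31255 + 89/57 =1.90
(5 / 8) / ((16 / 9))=0.35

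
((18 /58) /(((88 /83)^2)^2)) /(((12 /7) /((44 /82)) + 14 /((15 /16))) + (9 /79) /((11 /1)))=3543000954255 /261665419890688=0.01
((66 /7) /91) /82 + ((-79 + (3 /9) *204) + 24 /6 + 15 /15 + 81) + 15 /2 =4309371 /52234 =82.50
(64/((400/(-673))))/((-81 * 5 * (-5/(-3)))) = 0.16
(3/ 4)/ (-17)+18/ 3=405/ 68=5.96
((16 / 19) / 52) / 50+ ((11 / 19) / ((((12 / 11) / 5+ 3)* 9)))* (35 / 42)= 1002241 / 59020650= 0.02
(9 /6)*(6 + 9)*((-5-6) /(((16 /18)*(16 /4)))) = -4455 /64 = -69.61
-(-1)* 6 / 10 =3 / 5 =0.60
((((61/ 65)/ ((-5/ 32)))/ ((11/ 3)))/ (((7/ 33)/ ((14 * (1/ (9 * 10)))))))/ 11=-1952/ 17875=-0.11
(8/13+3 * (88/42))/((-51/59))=-7.98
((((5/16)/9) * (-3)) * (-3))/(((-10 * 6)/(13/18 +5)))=-103/3456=-0.03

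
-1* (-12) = 12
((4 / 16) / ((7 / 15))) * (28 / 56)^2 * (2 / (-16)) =-15 / 896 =-0.02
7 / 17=0.41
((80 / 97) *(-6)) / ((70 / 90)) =-4320 / 679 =-6.36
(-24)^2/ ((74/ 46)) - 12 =12804/ 37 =346.05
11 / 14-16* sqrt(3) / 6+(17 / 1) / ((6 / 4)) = 509 / 42-8* sqrt(3) / 3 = 7.50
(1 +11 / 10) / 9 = 7 / 30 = 0.23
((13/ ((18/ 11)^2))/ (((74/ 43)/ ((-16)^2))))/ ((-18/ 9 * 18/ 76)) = -41124512/ 26973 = -1524.65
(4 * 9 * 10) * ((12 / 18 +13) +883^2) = 280692960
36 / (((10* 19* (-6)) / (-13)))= 39 / 95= 0.41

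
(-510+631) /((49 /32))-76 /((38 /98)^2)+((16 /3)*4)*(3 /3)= -1131500 /2793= -405.12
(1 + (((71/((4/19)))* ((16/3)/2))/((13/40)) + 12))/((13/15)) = 542135/169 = 3207.90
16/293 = 0.05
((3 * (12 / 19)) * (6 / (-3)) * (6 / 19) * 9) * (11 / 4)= -10692 / 361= -29.62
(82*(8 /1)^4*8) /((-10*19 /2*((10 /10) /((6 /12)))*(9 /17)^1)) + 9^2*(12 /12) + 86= -22696511 /855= -26545.63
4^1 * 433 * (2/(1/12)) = 41568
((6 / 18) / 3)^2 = 1 / 81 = 0.01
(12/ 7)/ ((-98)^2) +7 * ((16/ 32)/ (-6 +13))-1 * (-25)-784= -25496213/ 33614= -758.50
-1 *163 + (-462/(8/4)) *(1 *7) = -1780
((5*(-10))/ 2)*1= -25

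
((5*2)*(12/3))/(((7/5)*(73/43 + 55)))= 4300/8533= 0.50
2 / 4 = 1 / 2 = 0.50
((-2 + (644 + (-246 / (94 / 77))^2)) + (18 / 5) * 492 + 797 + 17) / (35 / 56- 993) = -44.17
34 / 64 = 17 / 32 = 0.53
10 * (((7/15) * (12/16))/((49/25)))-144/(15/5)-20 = -927/14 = -66.21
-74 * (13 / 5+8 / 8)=-1332 / 5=-266.40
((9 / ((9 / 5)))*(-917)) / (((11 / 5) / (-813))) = 18638025 / 11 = 1694365.91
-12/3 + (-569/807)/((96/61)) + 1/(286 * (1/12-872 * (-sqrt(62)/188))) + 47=737712 * sqrt(62)/60673765009 + 200016343942910395/4700517922777248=42.55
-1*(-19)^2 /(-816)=361 /816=0.44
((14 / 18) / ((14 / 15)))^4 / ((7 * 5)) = 125 / 9072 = 0.01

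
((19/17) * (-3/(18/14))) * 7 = -931/51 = -18.25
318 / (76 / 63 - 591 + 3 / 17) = -0.54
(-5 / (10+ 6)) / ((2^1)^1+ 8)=-1 / 32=-0.03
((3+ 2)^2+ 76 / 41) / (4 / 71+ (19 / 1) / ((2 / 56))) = 26057 / 516272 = 0.05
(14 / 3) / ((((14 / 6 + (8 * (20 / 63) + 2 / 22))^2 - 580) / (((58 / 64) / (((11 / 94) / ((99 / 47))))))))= -292471641 / 2133686560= -0.14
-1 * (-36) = 36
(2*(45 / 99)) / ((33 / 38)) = 380 / 363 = 1.05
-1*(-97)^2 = -9409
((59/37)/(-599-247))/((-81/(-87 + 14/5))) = -24839/12677310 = -0.00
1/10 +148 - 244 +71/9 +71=-1531/90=-17.01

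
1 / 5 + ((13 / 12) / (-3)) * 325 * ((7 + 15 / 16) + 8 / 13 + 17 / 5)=-4039499 / 2880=-1402.60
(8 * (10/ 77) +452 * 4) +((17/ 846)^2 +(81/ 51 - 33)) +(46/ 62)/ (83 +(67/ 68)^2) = 6682052669310549121/ 3758953481649828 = 1777.64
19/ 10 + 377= 3789/ 10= 378.90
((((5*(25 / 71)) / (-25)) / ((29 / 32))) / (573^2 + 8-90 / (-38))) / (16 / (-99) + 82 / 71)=-9405 / 39473389817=-0.00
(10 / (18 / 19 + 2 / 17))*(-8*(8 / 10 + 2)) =-9044 / 43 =-210.33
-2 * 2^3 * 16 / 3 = -256 / 3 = -85.33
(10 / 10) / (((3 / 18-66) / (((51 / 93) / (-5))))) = 102 / 61225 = 0.00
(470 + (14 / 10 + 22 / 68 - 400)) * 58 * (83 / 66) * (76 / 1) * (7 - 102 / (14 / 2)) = -59107981714 / 19635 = -3010337.75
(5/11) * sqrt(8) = 10 * sqrt(2)/11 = 1.29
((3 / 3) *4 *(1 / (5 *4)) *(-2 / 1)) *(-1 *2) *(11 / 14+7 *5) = 1002 / 35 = 28.63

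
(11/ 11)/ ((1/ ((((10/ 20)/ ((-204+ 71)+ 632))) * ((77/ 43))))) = 77/ 42914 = 0.00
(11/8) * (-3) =-4.12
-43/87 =-0.49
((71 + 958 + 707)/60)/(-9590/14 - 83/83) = -31/735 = -0.04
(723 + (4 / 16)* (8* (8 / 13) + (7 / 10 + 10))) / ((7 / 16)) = 1661.50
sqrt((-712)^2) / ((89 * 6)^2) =2 / 801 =0.00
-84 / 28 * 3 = -9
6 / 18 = 1 / 3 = 0.33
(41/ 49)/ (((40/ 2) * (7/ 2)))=41/ 3430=0.01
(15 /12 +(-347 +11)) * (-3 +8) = -6695 /4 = -1673.75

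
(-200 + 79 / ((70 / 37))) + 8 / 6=-32951 / 210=-156.91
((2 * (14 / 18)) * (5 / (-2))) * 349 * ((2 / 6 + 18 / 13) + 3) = -2247560 / 351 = -6403.30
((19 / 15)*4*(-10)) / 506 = -76 / 759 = -0.10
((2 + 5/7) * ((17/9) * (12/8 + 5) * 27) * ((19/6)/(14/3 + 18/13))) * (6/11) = 9334377/36344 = 256.83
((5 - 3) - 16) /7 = -2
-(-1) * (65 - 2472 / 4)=-553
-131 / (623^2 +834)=-131 / 388963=-0.00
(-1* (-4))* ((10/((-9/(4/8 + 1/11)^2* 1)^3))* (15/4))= -120670225/13775658336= -0.01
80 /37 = 2.16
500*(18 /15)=600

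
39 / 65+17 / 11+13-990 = -53617 / 55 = -974.85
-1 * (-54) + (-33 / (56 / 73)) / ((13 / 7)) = 3207 / 104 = 30.84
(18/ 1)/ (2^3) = 9/ 4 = 2.25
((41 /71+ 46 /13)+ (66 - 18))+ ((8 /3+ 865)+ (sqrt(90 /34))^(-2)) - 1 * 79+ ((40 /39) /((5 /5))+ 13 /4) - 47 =132652159 /166140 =798.44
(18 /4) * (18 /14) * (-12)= -69.43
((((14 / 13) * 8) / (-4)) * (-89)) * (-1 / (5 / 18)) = -44856 / 65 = -690.09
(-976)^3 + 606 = -929713570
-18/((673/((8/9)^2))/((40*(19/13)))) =-97280/78741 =-1.24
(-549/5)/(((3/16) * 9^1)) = -976/15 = -65.07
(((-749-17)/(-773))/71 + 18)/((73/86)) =85024760/4006459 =21.22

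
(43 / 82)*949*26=530491 / 41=12938.80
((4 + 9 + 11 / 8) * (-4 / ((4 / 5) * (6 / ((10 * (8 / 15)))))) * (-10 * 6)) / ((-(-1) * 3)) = 11500 / 9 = 1277.78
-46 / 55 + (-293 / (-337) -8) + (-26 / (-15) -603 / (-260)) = -2263645 / 578292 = -3.91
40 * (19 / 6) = 380 / 3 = 126.67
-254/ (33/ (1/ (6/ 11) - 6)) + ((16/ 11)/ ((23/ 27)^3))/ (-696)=1120158427/ 34931457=32.07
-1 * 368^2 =-135424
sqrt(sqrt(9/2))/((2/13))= 13 * 2^(3/4) * sqrt(3)/4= 9.47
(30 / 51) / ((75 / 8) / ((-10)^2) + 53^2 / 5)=1600 / 1528351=0.00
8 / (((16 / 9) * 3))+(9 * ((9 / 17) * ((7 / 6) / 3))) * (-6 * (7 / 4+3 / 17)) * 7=-171579 / 1156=-148.42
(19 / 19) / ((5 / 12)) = 12 / 5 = 2.40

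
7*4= 28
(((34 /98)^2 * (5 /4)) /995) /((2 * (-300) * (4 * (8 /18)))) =-0.00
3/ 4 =0.75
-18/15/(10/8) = -24/25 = -0.96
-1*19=-19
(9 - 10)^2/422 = 1/422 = 0.00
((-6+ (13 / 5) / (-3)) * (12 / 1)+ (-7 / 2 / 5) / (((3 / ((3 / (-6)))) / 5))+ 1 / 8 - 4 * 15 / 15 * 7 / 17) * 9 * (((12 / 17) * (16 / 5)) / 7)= -12240792 / 50575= -242.03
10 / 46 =5 / 23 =0.22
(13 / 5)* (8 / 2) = 52 / 5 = 10.40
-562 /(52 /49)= -13769 /26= -529.58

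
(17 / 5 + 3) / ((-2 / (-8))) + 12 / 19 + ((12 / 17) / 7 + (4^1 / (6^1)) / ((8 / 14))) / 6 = 10761703 / 406980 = 26.44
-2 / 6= -1 / 3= -0.33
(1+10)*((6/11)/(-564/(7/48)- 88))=-21/13844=-0.00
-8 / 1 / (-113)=0.07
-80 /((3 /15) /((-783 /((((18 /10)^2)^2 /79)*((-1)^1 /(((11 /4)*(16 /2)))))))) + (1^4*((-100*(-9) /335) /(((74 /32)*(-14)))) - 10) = -218656519017710 /4216779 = -51853919.55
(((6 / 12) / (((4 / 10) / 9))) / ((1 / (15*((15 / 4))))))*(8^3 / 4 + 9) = 1387125 / 16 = 86695.31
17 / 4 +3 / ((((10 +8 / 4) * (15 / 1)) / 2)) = 257 / 60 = 4.28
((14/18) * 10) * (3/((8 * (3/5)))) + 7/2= 301/36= 8.36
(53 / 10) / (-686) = -53 / 6860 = -0.01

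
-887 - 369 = -1256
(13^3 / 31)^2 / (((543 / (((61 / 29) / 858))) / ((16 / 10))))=90595492 / 2496923055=0.04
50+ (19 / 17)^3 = 252509 / 4913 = 51.40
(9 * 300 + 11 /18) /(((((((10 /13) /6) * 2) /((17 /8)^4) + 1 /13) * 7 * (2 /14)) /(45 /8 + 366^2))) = 18854834833281993 /4664368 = 4042312877.82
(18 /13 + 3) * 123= 7011 /13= 539.31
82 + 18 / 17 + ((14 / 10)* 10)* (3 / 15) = 7298 / 85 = 85.86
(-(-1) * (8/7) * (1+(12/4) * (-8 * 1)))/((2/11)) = -1012/7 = -144.57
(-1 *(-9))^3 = 729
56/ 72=7/ 9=0.78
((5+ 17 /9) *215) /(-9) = -13330 /81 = -164.57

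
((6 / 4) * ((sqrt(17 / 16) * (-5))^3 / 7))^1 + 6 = 6- 6375 * sqrt(17) / 896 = -23.34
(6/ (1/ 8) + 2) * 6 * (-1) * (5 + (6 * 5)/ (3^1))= -4500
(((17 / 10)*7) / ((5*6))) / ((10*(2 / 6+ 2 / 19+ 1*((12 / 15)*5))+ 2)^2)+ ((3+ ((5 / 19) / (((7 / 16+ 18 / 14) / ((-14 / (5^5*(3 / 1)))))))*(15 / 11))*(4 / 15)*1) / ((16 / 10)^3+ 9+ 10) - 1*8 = -1945316164648559551 / 244227483947515200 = -7.97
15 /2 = 7.50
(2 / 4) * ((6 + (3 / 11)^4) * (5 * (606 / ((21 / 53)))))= 336195165 / 14641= 22962.58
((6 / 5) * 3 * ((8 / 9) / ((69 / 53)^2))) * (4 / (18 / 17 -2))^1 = -191012 / 23805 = -8.02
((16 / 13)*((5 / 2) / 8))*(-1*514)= -2570 / 13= -197.69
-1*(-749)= 749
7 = 7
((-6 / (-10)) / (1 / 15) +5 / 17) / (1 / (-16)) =-2528 / 17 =-148.71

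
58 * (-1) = -58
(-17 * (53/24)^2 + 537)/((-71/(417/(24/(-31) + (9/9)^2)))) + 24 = -1124767555/95424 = -11787.05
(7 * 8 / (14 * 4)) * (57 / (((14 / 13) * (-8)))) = -741 / 112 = -6.62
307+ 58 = 365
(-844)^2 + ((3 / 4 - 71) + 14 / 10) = 14245343 / 20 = 712267.15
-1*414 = -414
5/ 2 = 2.50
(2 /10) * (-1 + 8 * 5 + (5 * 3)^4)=50664 /5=10132.80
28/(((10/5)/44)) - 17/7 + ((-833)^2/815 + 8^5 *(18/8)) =428975888/5705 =75192.97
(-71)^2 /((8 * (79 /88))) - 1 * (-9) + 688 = 110514 /79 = 1398.91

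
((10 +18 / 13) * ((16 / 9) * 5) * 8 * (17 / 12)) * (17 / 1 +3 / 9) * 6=3220480 / 27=119277.04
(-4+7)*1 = 3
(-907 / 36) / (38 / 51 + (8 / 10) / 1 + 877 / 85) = -15419 / 7260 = -2.12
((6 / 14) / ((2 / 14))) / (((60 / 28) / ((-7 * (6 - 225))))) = 10731 / 5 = 2146.20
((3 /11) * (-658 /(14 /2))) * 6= -1692 /11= -153.82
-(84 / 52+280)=-3661 / 13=-281.62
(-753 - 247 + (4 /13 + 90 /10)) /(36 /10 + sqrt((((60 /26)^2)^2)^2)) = -15719535 /507122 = -31.00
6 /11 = 0.55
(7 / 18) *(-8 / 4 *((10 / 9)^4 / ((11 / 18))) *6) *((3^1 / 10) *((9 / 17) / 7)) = -4000 / 15147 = -0.26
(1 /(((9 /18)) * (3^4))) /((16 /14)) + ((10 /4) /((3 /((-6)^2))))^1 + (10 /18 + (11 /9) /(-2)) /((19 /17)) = 184507 /6156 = 29.97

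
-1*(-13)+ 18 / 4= 35 / 2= 17.50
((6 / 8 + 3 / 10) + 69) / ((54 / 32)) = 1868 / 45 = 41.51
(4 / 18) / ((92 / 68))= 34 / 207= 0.16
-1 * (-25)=25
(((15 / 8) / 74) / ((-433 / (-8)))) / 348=5 / 3716872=0.00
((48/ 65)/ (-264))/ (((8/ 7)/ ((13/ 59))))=-7/ 12980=-0.00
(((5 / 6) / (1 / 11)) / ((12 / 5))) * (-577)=-158675 / 72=-2203.82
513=513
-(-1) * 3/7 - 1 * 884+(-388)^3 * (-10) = 4088768855/7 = 584109836.43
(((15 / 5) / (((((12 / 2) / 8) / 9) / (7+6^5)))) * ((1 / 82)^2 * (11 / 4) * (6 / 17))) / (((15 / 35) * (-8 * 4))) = -5393619 / 1828928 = -2.95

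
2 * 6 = 12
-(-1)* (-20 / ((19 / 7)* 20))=-7 / 19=-0.37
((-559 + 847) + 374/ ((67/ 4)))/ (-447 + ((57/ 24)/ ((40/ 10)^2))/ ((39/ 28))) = -25948416/ 37367441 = -0.69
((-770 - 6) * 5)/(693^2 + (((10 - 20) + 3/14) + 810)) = -54320/6734689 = -0.01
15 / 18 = 5 / 6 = 0.83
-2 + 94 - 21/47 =4303/47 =91.55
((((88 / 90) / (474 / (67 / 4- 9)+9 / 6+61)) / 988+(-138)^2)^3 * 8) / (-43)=-25691605300976769953669747547175744 / 19993792978198811201625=-1284979059700.72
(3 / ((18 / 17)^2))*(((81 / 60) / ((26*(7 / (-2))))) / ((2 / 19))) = -5491 / 14560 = -0.38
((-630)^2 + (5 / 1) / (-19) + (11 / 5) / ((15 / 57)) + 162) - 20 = 188598796 / 475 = 397050.10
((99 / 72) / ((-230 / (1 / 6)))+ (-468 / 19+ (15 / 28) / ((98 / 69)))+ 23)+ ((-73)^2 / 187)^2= 2040029075277397 / 2515938421920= 810.84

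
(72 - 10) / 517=62 / 517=0.12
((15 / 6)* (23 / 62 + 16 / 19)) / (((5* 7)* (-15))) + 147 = 36363431 / 247380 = 146.99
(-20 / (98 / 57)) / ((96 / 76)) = -1805 / 196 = -9.21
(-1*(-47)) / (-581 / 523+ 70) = 24581 / 36029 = 0.68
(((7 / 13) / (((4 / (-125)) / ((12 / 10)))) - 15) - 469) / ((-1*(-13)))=-13109 / 338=-38.78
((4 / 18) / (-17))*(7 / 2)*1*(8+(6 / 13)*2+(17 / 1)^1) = -2359 / 1989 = -1.19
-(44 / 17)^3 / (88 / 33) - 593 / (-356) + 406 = 701646713 / 1749028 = 401.16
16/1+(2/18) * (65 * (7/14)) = 353/18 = 19.61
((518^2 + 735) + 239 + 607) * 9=2429145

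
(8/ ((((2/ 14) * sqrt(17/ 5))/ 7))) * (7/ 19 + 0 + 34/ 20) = 77028 * sqrt(85)/ 1615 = 439.73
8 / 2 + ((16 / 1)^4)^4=18446744073709551620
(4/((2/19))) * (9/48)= 57/8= 7.12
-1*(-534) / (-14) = -38.14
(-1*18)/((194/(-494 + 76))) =3762/97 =38.78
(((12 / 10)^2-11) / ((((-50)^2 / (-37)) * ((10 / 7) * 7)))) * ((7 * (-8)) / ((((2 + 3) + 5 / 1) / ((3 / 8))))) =-185703 / 6250000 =-0.03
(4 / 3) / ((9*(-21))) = -4 / 567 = -0.01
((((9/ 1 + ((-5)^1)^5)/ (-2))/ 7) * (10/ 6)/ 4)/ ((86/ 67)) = 260965/ 3612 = 72.25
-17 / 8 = -2.12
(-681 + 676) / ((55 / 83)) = -83 / 11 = -7.55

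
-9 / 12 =-0.75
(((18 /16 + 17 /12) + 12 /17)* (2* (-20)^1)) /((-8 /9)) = 19875 /136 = 146.14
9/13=0.69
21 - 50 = -29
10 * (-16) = -160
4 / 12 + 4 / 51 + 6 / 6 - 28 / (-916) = 5615 / 3893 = 1.44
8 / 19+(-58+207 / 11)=-8101 / 209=-38.76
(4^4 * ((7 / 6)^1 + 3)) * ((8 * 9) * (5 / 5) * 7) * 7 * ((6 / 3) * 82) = 617164800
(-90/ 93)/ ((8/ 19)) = -285/ 124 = -2.30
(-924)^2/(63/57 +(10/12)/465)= 74807712/97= 771213.53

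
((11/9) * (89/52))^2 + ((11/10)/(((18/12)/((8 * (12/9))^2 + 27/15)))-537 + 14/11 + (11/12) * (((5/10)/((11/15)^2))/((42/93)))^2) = -632388940834393/1428452625600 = -442.71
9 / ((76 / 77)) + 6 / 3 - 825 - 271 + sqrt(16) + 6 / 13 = -1067455 / 988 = -1080.42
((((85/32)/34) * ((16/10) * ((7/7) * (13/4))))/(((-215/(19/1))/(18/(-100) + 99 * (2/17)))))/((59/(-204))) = 1.42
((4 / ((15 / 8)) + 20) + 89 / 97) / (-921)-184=-246603659 / 1340055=-184.03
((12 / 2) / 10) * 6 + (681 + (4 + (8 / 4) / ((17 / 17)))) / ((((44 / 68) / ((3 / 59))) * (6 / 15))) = 899289 / 6490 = 138.57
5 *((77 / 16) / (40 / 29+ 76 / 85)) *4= 949025 / 22416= 42.34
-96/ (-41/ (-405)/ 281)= -10925280/ 41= -266470.24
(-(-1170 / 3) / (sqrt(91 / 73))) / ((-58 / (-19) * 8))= 285 * sqrt(6643) / 1624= 14.30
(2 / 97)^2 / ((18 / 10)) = 20 / 84681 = 0.00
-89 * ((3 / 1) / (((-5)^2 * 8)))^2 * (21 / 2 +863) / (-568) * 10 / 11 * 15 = 4198041 / 9996800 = 0.42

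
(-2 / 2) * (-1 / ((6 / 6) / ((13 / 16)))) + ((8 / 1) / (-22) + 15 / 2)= 1399 / 176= 7.95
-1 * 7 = -7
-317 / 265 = -1.20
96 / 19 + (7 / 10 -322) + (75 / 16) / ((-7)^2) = -23546979 / 74480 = -316.15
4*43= 172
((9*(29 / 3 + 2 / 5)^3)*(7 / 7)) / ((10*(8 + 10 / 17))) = 58530167 / 547500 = 106.90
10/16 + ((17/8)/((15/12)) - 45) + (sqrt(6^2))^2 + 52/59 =-13673/2360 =-5.79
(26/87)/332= 13/14442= 0.00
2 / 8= 1 / 4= 0.25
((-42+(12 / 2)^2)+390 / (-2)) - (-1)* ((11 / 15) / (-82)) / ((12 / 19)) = -2966969 / 14760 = -201.01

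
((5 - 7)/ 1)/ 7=-2/ 7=-0.29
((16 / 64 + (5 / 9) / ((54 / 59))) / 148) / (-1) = -833 / 143856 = -0.01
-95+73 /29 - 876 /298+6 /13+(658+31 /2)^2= 101899459821 /224692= 453507.29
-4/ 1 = -4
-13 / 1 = -13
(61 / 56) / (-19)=-61 / 1064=-0.06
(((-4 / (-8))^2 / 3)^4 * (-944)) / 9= -59 / 11664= -0.01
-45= -45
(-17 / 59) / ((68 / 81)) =-81 / 236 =-0.34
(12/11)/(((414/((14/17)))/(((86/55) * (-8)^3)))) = -1232896/709665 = -1.74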